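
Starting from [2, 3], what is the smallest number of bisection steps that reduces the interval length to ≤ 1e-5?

17

Width after n steps is 1/2^n. Need 2^n ≥ 1/1e-5 = 100000.
2^16 = 65536 < 100000 ≤ 2^17 = 131072, so n = 17.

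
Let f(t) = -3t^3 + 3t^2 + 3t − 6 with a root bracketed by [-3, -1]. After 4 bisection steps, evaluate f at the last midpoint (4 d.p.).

-1.3066

f(-2) = 24 > 0, so the root lies in [-2, -1]
f(-1.5) = 6.375 > 0, so the root lies in [-1.5, -1]
f(-1.25) = 0.796875 > 0, so the root lies in [-1.25, -1]
f(-1.125) = -1.3066 < 0, so the root lies in [-1.25, -1.125]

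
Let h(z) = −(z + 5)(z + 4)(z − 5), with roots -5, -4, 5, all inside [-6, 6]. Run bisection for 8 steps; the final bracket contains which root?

5

z = 0 gives h = 100, positive; keep [0, 6]
z = 3 gives h = 112, positive; keep [3, 6]
z = 4.5 gives h = 40.375, positive; keep [4.5, 6]
z = 5.25 gives h = -23.7031, negative; keep [4.5, 5.25]
z = 4.875 gives h = 10.9551, positive; keep [4.875, 5.25]
z = 5.0625 gives h = -5.6995, negative; keep [4.875, 5.0625]
z = 4.96875 gives h = 2.794, positive; keep [4.96875, 5.0625]
z = 5.015625 gives h = -1.4109, negative; keep [4.96875, 5.015625]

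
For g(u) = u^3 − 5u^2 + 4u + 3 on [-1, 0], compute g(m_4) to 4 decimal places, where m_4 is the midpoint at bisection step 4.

g(-0.5) = -0.375 < 0, so the root lies in [-0.5, 0]
g(-0.25) = 1.671875 > 0, so the root lies in [-0.5, -0.25]
g(-0.375) = 0.744141 > 0, so the root lies in [-0.5, -0.375]
g(-0.4375) = 0.2092 > 0, so the root lies in [-0.5, -0.4375]

0.2092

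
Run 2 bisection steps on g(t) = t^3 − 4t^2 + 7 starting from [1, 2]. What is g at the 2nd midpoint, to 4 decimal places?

0.1094

t = 1.5 gives g = 1.375, positive; keep [1.5, 2]
t = 1.75 gives g = 0.109375, positive; keep [1.75, 2]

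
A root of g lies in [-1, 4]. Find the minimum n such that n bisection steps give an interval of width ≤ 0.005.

Width after n steps is 5/2^n. Need 2^n ≥ 5/0.005 = 1000.
2^9 = 512 < 1000 ≤ 2^10 = 1024, so n = 10.

10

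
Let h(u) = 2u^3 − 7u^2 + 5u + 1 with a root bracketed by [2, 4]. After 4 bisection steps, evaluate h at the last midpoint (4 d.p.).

0.1836

midpoint 3: h = 7 > 0 → [2, 3]
midpoint 2.5: h = 1 > 0 → [2, 2.5]
midpoint 2.25: h = -0.40625 < 0 → [2.25, 2.5]
midpoint 2.375: h = 0.1836 > 0 → [2.25, 2.375]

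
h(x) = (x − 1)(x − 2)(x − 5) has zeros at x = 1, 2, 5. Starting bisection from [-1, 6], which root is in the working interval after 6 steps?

5

m = 2.5, h(m) = -1.875 (−); new bracket [2.5, 6]
m = 4.25, h(m) = -5.484375 (−); new bracket [4.25, 6]
m = 5.125, h(m) = 1.611328 (+); new bracket [4.25, 5.125]
m = 4.6875, h(m) = -3.0969 (−); new bracket [4.6875, 5.125]
m = 4.90625, h(m) = -1.0643 (−); new bracket [4.90625, 5.125]
m = 5.015625, h(m) = 0.1892 (+); new bracket [4.90625, 5.015625]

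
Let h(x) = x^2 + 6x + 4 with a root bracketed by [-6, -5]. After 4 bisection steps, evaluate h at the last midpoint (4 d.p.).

h(-5.5) = 1.25 > 0, so the root lies in [-5.5, -5]
h(-5.25) = 0.0625 > 0, so the root lies in [-5.25, -5]
h(-5.125) = -0.484375 < 0, so the root lies in [-5.25, -5.125]
h(-5.1875) = -0.2148 < 0, so the root lies in [-5.25, -5.1875]

-0.2148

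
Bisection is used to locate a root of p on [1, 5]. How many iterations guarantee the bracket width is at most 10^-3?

12

Width after n steps is 4/2^n. Need 2^n ≥ 4/10^-3 = 4000.
2^11 = 2048 < 4000 ≤ 2^12 = 4096, so n = 12.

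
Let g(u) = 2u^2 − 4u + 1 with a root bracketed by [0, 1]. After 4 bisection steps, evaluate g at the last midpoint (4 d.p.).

-0.0547

g(0.5) = -0.5 < 0, so the root lies in [0, 0.5]
g(0.25) = 0.125 > 0, so the root lies in [0.25, 0.5]
g(0.375) = -0.21875 < 0, so the root lies in [0.25, 0.375]
g(0.3125) = -0.0547 < 0, so the root lies in [0.25, 0.3125]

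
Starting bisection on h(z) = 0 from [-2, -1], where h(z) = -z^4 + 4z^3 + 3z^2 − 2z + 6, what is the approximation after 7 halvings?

-1.3984375

h(-1.5) = -2.8125 < 0, so the root lies in [-1.5, -1]
h(-1.25) = 2.933594 > 0, so the root lies in [-1.5, -1.25]
h(-1.375) = 0.448975 > 0, so the root lies in [-1.5, -1.375]
h(-1.4375) = -1.0777 < 0, so the root lies in [-1.4375, -1.375]
h(-1.40625) = -0.2892 < 0, so the root lies in [-1.40625, -1.375]
h(-1.390625) = 0.0861 > 0, so the root lies in [-1.40625, -1.390625]
h(-1.3984375) = -0.1 < 0, so the root lies in [-1.3984375, -1.390625]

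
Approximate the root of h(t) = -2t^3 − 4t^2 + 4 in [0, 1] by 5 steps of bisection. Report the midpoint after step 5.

0.84375

t = 0.5 gives h = 2.75, positive; keep [0.5, 1]
t = 0.75 gives h = 0.90625, positive; keep [0.75, 1]
t = 0.875 gives h = -0.402344, negative; keep [0.75, 0.875]
t = 0.8125 gives h = 0.2866, positive; keep [0.8125, 0.875]
t = 0.84375 gives h = -0.049, negative; keep [0.8125, 0.84375]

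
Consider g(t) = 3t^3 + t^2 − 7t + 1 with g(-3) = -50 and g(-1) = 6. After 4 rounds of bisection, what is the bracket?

[-1.875, -1.75]

midpoint -2: g = -5 < 0 → [-2, -1]
midpoint -1.5: g = 3.625 > 0 → [-2, -1.5]
midpoint -1.75: g = 0.234375 > 0 → [-2, -1.75]
midpoint -1.875: g = -2.1348 < 0 → [-1.875, -1.75]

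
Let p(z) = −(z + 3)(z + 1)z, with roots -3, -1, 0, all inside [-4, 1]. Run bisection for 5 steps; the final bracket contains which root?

p(-1.5) = -1.125 < 0, so the root lies in [-4, -1.5]
p(-2.75) = -1.203125 < 0, so the root lies in [-4, -2.75]
p(-3.375) = 3.005859 > 0, so the root lies in [-3.375, -2.75]
p(-3.0625) = 0.3948 > 0, so the root lies in [-3.0625, -2.75]
p(-2.90625) = -0.5194 < 0, so the root lies in [-3.0625, -2.90625]

-3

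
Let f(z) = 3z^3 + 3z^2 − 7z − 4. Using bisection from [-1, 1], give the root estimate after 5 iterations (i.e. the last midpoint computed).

-0.5625

z = 0 gives f = -4, negative; keep [-1, 0]
z = -0.5 gives f = -0.125, negative; keep [-1, -0.5]
z = -0.75 gives f = 1.671875, positive; keep [-0.75, -0.5]
z = -0.625 gives f = 0.8145, positive; keep [-0.625, -0.5]
z = -0.5625 gives f = 0.3528, positive; keep [-0.5625, -0.5]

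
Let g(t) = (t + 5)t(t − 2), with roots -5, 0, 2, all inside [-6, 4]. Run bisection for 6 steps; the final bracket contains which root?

-5

midpoint -1: g = 12 > 0 → [-6, -1]
midpoint -3.5: g = 28.875 > 0 → [-6, -3.5]
midpoint -4.75: g = 8.015625 > 0 → [-6, -4.75]
midpoint -5.375: g = -14.8652 < 0 → [-5.375, -4.75]
midpoint -5.0625: g = -2.2346 < 0 → [-5.0625, -4.75]
midpoint -4.90625: g = 3.1766 > 0 → [-5.0625, -4.90625]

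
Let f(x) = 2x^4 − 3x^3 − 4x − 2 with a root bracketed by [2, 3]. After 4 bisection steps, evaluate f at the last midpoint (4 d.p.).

x = 2.5 gives f = 19.25, positive; keep [2, 2.5]
x = 2.25 gives f = 6.085938, positive; keep [2, 2.25]
x = 2.125 gives f = 1.494629, positive; keep [2, 2.125]
x = 2.0625 gives f = -0.3796, negative; keep [2.0625, 2.125]

-0.3796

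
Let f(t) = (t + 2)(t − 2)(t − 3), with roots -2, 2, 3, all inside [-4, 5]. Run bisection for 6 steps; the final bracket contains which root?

-2

f(0.5) = 9.375 > 0, so the root lies in [-4, 0.5]
f(-1.75) = 4.453125 > 0, so the root lies in [-4, -1.75]
f(-2.875) = -25.060547 < 0, so the root lies in [-2.875, -1.75]
f(-2.3125) = -7.1594 < 0, so the root lies in [-2.3125, -1.75]
f(-2.03125) = -0.6338 < 0, so the root lies in [-2.03125, -1.75]
f(-1.890625) = 2.0811 > 0, so the root lies in [-2.03125, -1.890625]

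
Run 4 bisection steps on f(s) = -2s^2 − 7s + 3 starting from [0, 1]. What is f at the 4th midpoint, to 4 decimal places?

m = 0.5, f(m) = -1 (−); new bracket [0, 0.5]
m = 0.25, f(m) = 1.125 (+); new bracket [0.25, 0.5]
m = 0.375, f(m) = 0.09375 (+); new bracket [0.375, 0.5]
m = 0.4375, f(m) = -0.4453 (−); new bracket [0.375, 0.4375]

-0.4453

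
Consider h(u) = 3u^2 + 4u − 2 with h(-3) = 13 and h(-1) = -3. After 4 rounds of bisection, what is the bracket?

[-1.75, -1.625]

u = -2 gives h = 2, positive; keep [-2, -1]
u = -1.5 gives h = -1.25, negative; keep [-2, -1.5]
u = -1.75 gives h = 0.1875, positive; keep [-1.75, -1.5]
u = -1.625 gives h = -0.5781, negative; keep [-1.75, -1.625]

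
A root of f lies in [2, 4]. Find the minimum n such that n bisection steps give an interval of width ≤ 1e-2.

Width after n steps is 2/2^n. Need 2^n ≥ 2/1e-2 = 200.
2^7 = 128 < 200 ≤ 2^8 = 256, so n = 8.

8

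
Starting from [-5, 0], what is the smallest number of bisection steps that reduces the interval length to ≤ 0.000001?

23

Width after n steps is 5/2^n. Need 2^n ≥ 5/0.000001 = 5000000.
2^22 = 4194304 < 5000000 ≤ 2^23 = 8388608, so n = 23.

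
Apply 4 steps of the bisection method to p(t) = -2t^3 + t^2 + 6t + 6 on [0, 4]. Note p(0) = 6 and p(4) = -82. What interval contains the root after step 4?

p(2) = 6 > 0, so the root lies in [2, 4]
p(3) = -21 < 0, so the root lies in [2, 3]
p(2.5) = -4 < 0, so the root lies in [2, 2.5]
p(2.25) = 1.7812 > 0, so the root lies in [2.25, 2.5]

[2.25, 2.5]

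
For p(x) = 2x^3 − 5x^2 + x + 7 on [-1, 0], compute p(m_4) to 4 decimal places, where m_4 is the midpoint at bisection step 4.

0.0200

p(-0.5) = 5 > 0, so the root lies in [-1, -0.5]
p(-0.75) = 2.59375 > 0, so the root lies in [-1, -0.75]
p(-0.875) = 0.957031 > 0, so the root lies in [-1, -0.875]
p(-0.9375) = 0.02 > 0, so the root lies in [-1, -0.9375]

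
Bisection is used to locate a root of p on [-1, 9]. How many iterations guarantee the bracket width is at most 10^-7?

27

Width after n steps is 10/2^n. Need 2^n ≥ 10/10^-7 = 100000000.
2^26 = 67108864 < 100000000 ≤ 2^27 = 134217728, so n = 27.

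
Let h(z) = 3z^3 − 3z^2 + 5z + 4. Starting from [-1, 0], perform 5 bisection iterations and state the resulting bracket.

[-0.5625, -0.53125]

midpoint -0.5: h = 0.375 > 0 → [-1, -0.5]
midpoint -0.75: h = -2.703125 < 0 → [-0.75, -0.5]
midpoint -0.625: h = -1.029297 < 0 → [-0.625, -0.5]
midpoint -0.5625: h = -0.2957 < 0 → [-0.5625, -0.5]
midpoint -0.53125: h = 0.0473 > 0 → [-0.5625, -0.53125]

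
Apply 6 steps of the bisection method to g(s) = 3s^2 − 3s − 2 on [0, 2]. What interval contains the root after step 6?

[1.4375, 1.46875]

midpoint 1: g = -2 < 0 → [1, 2]
midpoint 1.5: g = 0.25 > 0 → [1, 1.5]
midpoint 1.25: g = -1.0625 < 0 → [1.25, 1.5]
midpoint 1.375: g = -0.4531 < 0 → [1.375, 1.5]
midpoint 1.4375: g = -0.1133 < 0 → [1.4375, 1.5]
midpoint 1.46875: g = 0.0654 > 0 → [1.4375, 1.46875]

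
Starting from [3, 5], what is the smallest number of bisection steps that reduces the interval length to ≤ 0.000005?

Width after n steps is 2/2^n. Need 2^n ≥ 2/0.000005 = 400000.
2^18 = 262144 < 400000 ≤ 2^19 = 524288, so n = 19.

19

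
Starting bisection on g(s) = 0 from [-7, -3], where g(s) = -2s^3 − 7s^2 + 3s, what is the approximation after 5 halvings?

s = -5 gives g = 60, positive; keep [-5, -3]
s = -4 gives g = 4, positive; keep [-4, -3]
s = -3.5 gives g = -10.5, negative; keep [-4, -3.5]
s = -3.75 gives g = -4.2188, negative; keep [-4, -3.75]
s = -3.875 gives g = -0.3633, negative; keep [-4, -3.875]

-3.875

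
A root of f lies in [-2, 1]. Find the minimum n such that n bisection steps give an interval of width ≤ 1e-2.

Width after n steps is 3/2^n. Need 2^n ≥ 3/1e-2 = 300.
2^8 = 256 < 300 ≤ 2^9 = 512, so n = 9.

9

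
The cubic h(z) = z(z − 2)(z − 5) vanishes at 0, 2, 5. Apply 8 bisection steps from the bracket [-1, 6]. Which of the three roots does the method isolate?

5

h(2.5) = -3.125 < 0, so the root lies in [2.5, 6]
h(4.25) = -7.171875 < 0, so the root lies in [4.25, 6]
h(5.125) = 2.001953 > 0, so the root lies in [4.25, 5.125]
h(4.6875) = -3.9368 < 0, so the root lies in [4.6875, 5.125]
h(4.90625) = -1.3368 < 0, so the root lies in [4.90625, 5.125]
h(5.015625) = 0.2363 > 0, so the root lies in [4.90625, 5.015625]
h(4.9609375) = -0.5738 < 0, so the root lies in [4.9609375, 5.015625]
h(4.98828125) = -0.1747 < 0, so the root lies in [4.98828125, 5.015625]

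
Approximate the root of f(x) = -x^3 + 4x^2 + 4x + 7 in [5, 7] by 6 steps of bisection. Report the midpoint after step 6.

5.09375

midpoint 6: f = -41 < 0 → [5, 6]
midpoint 5.5: f = -16.375 < 0 → [5, 5.5]
midpoint 5.25: f = -6.453125 < 0 → [5, 5.25]
midpoint 5.125: f = -2.0488 < 0 → [5, 5.125]
midpoint 5.0625: f = 0.0193 > 0 → [5.0625, 5.125]
midpoint 5.09375: f = -1.0038 < 0 → [5.0625, 5.09375]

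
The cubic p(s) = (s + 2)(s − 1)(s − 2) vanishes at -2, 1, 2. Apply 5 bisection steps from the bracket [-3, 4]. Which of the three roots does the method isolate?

-2

midpoint 0.5: p = 1.875 > 0 → [-3, 0.5]
midpoint -1.25: p = 5.484375 > 0 → [-3, -1.25]
midpoint -2.125: p = -1.611328 < 0 → [-2.125, -1.25]
midpoint -1.6875: p = 3.0969 > 0 → [-2.125, -1.6875]
midpoint -1.90625: p = 1.0643 > 0 → [-2.125, -1.90625]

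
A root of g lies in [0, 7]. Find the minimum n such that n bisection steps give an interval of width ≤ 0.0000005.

Width after n steps is 7/2^n. Need 2^n ≥ 7/0.0000005 = 14000000.
2^23 = 8388608 < 14000000 ≤ 2^24 = 16777216, so n = 24.

24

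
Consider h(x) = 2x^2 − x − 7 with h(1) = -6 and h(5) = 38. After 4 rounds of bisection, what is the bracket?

[2, 2.25]

m = 3, h(m) = 8 (+); new bracket [1, 3]
m = 2, h(m) = -1 (−); new bracket [2, 3]
m = 2.5, h(m) = 3 (+); new bracket [2, 2.5]
m = 2.25, h(m) = 0.875 (+); new bracket [2, 2.25]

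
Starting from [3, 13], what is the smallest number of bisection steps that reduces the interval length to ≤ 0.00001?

Width after n steps is 10/2^n. Need 2^n ≥ 10/0.00001 = 1000000.
2^19 = 524288 < 1000000 ≤ 2^20 = 1048576, so n = 20.

20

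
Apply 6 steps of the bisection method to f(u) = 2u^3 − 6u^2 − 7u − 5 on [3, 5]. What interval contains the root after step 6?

[4, 4.03125]

u = 4 gives f = -1, negative; keep [4, 5]
u = 4.5 gives f = 24.25, positive; keep [4, 4.5]
u = 4.25 gives f = 10.40625, positive; keep [4, 4.25]
u = 4.125 gives f = 4.4102, positive; keep [4, 4.125]
u = 4.0625 gives f = 1.6333, positive; keep [4, 4.0625]
u = 4.03125 gives f = 0.2989, positive; keep [4, 4.03125]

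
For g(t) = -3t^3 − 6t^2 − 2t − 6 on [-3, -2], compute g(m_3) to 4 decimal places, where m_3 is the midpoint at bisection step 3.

-0.0566

m = -2.5, g(m) = 8.375 (+); new bracket [-2.5, -2]
m = -2.25, g(m) = 2.296875 (+); new bracket [-2.25, -2]
m = -2.125, g(m) = -0.056641 (−); new bracket [-2.25, -2.125]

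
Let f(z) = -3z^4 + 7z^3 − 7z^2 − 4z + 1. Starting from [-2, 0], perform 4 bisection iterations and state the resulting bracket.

z = -1 gives f = -12, negative; keep [-1, 0]
z = -0.5 gives f = 0.1875, positive; keep [-1, -0.5]
z = -0.75 gives f = -3.839844, negative; keep [-0.75, -0.5]
z = -0.625 gives f = -1.4011, negative; keep [-0.625, -0.5]

[-0.625, -0.5]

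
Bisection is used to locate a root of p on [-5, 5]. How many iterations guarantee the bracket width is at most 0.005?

11

Width after n steps is 10/2^n. Need 2^n ≥ 10/0.005 = 2000.
2^10 = 1024 < 2000 ≤ 2^11 = 2048, so n = 11.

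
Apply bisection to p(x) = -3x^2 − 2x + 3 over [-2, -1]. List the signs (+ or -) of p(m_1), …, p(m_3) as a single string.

p(-1.5) = -0.75 < 0, so the root lies in [-1.5, -1]
p(-1.25) = 0.8125 > 0, so the root lies in [-1.5, -1.25]
p(-1.375) = 0.078125 > 0, so the root lies in [-1.5, -1.375]

-++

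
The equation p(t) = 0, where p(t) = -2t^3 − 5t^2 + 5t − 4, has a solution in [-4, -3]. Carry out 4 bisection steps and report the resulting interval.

p(-3.5) = 3 > 0, so the root lies in [-3.5, -3]
p(-3.25) = -4.40625 < 0, so the root lies in [-3.5, -3.25]
p(-3.375) = -0.941406 < 0, so the root lies in [-3.5, -3.375]
p(-3.4375) = 0.9683 > 0, so the root lies in [-3.4375, -3.375]

[-3.4375, -3.375]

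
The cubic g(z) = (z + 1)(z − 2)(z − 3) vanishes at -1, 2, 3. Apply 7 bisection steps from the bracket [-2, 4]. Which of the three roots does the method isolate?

-1

z = 1 gives g = 4, positive; keep [-2, 1]
z = -0.5 gives g = 4.375, positive; keep [-2, -0.5]
z = -1.25 gives g = -3.453125, negative; keep [-1.25, -0.5]
z = -0.875 gives g = 1.3926, positive; keep [-1.25, -0.875]
z = -1.0625 gives g = -0.7776, negative; keep [-1.0625, -0.875]
z = -0.96875 gives g = 0.3682, positive; keep [-1.0625, -0.96875]
z = -1.015625 gives g = -0.1892, negative; keep [-1.015625, -0.96875]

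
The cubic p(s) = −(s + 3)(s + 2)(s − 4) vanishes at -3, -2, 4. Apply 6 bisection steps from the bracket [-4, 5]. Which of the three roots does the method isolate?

4

s = 0.5 gives p = 30.625, positive; keep [0.5, 5]
s = 2.75 gives p = 34.140625, positive; keep [2.75, 5]
s = 3.875 gives p = 5.048828, positive; keep [3.875, 5]
s = 4.4375 gives p = -20.947, negative; keep [3.875, 4.4375]
s = 4.15625 gives p = -6.8837, negative; keep [3.875, 4.15625]
s = 4.015625 gives p = -0.6594, negative; keep [3.875, 4.015625]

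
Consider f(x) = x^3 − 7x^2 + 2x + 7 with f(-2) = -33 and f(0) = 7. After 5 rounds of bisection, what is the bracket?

[-0.875, -0.8125]

f(-1) = -3 < 0, so the root lies in [-1, 0]
f(-0.5) = 4.125 > 0, so the root lies in [-1, -0.5]
f(-0.75) = 1.140625 > 0, so the root lies in [-1, -0.75]
f(-0.875) = -0.7793 < 0, so the root lies in [-0.875, -0.75]
f(-0.8125) = 0.2175 > 0, so the root lies in [-0.875, -0.8125]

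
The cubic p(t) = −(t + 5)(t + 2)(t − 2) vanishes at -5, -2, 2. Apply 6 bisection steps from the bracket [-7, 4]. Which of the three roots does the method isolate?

t = -1.5 gives p = 6.125, positive; keep [-1.5, 4]
t = 1.25 gives p = 15.234375, positive; keep [1.25, 4]
t = 2.625 gives p = -22.041016, negative; keep [1.25, 2.625]
t = 1.9375 gives p = 1.7073, positive; keep [1.9375, 2.625]
t = 2.28125 gives p = -8.7674, negative; keep [1.9375, 2.28125]
t = 2.109375 gives p = -3.1954, negative; keep [1.9375, 2.109375]

2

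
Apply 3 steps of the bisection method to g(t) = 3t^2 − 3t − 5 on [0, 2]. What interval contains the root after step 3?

[1.75, 2]

t = 1 gives g = -5, negative; keep [1, 2]
t = 1.5 gives g = -2.75, negative; keep [1.5, 2]
t = 1.75 gives g = -1.0625, negative; keep [1.75, 2]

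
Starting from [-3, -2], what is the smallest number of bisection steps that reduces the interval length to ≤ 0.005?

Width after n steps is 1/2^n. Need 2^n ≥ 1/0.005 = 200.
2^7 = 128 < 200 ≤ 2^8 = 256, so n = 8.

8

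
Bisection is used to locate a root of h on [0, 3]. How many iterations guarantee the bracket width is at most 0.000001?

22

Width after n steps is 3/2^n. Need 2^n ≥ 3/0.000001 = 3000000.
2^21 = 2097152 < 3000000 ≤ 2^22 = 4194304, so n = 22.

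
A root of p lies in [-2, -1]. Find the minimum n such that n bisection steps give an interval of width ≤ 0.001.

10

Width after n steps is 1/2^n. Need 2^n ≥ 1/0.001 = 1000.
2^9 = 512 < 1000 ≤ 2^10 = 1024, so n = 10.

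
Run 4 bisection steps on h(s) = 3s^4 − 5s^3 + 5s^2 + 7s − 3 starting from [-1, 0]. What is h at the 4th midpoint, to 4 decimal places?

1.2693

m = -0.5, h(m) = -4.4375 (−); new bracket [-1, -0.5]
m = -0.75, h(m) = -2.378906 (−); new bracket [-1, -0.75]
m = -0.875, h(m) = -0.188721 (−); new bracket [-1, -0.875]
m = -0.9375, h(m) = 1.2693 (+); new bracket [-0.9375, -0.875]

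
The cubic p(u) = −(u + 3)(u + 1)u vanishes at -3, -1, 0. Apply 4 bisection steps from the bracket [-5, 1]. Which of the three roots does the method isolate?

-3

p(-2) = -2 < 0, so the root lies in [-5, -2]
p(-3.5) = 4.375 > 0, so the root lies in [-3.5, -2]
p(-2.75) = -1.203125 < 0, so the root lies in [-3.5, -2.75]
p(-3.125) = 0.8301 > 0, so the root lies in [-3.125, -2.75]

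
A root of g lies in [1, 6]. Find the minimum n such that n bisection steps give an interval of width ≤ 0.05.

Width after n steps is 5/2^n. Need 2^n ≥ 5/0.05 = 100.
2^6 = 64 < 100 ≤ 2^7 = 128, so n = 7.

7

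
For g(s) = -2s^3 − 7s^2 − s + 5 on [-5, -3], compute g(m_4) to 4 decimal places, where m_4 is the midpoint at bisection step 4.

s = -4 gives g = 25, positive; keep [-4, -3]
s = -3.5 gives g = 8.5, positive; keep [-3.5, -3]
s = -3.25 gives g = 2.96875, positive; keep [-3.25, -3]
s = -3.125 gives g = 0.8008, positive; keep [-3.125, -3]

0.8008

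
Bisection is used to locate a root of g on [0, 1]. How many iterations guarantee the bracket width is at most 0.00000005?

25

Width after n steps is 1/2^n. Need 2^n ≥ 1/0.00000005 = 20000000.
2^24 = 16777216 < 20000000 ≤ 2^25 = 33554432, so n = 25.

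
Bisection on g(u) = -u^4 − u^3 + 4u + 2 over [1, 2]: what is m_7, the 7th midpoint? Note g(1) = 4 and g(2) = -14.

midpoint 1.5: g = -0.4375 < 0 → [1, 1.5]
midpoint 1.25: g = 2.605469 > 0 → [1.25, 1.5]
midpoint 1.375: g = 1.325928 > 0 → [1.375, 1.5]
midpoint 1.4375: g = 0.5095 > 0 → [1.4375, 1.5]
midpoint 1.46875: g = 0.0529 > 0 → [1.46875, 1.5]
midpoint 1.484375: g = -0.188 < 0 → [1.46875, 1.484375]
midpoint 1.4765625: g = -0.0664 < 0 → [1.46875, 1.4765625]

1.4765625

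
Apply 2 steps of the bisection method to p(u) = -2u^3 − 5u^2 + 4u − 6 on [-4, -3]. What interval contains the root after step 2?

[-3.5, -3.25]

u = -3.5 gives p = 4.5, positive; keep [-3.5, -3]
u = -3.25 gives p = -3.15625, negative; keep [-3.5, -3.25]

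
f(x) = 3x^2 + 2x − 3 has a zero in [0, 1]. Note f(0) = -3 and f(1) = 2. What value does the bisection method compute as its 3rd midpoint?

f(0.5) = -1.25 < 0, so the root lies in [0.5, 1]
f(0.75) = 0.1875 > 0, so the root lies in [0.5, 0.75]
f(0.625) = -0.578125 < 0, so the root lies in [0.625, 0.75]

0.625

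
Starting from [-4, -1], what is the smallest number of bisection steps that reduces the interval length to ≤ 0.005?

10

Width after n steps is 3/2^n. Need 2^n ≥ 3/0.005 = 600.
2^9 = 512 < 600 ≤ 2^10 = 1024, so n = 10.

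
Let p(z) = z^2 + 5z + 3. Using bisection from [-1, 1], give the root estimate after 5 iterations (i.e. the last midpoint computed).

m = 0, p(m) = 3 (+); new bracket [-1, 0]
m = -0.5, p(m) = 0.75 (+); new bracket [-1, -0.5]
m = -0.75, p(m) = -0.1875 (−); new bracket [-0.75, -0.5]
m = -0.625, p(m) = 0.2656 (+); new bracket [-0.75, -0.625]
m = -0.6875, p(m) = 0.0352 (+); new bracket [-0.75, -0.6875]

-0.6875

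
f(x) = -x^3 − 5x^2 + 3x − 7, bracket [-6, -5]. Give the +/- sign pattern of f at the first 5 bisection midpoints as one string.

-+---

x = -5.5 gives f = -8.375, negative; keep [-6, -5.5]
x = -5.75 gives f = 0.546875, positive; keep [-5.75, -5.5]
x = -5.625 gives f = -4.099609, negative; keep [-5.75, -5.625]
x = -5.6875 gives f = -1.8235, negative; keep [-5.75, -5.6875]
x = -5.71875 gives f = -0.6502, negative; keep [-5.75, -5.71875]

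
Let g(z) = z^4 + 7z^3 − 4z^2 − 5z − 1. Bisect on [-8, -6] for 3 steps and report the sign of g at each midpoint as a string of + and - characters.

midpoint -7: g = -162 < 0 → [-8, -7]
midpoint -7.5: g = 22.4375 > 0 → [-7.5, -7]
midpoint -7.25: g = -79.730469 < 0 → [-7.5, -7.25]

-+-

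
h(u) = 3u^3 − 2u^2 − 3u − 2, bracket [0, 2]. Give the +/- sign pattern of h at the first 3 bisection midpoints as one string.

u = 1 gives h = -4, negative; keep [1, 2]
u = 1.5 gives h = -0.875, negative; keep [1.5, 2]
u = 1.75 gives h = 2.703125, positive; keep [1.5, 1.75]

--+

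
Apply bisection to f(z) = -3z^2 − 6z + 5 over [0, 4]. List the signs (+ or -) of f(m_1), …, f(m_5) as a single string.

f(2) = -19 < 0, so the root lies in [0, 2]
f(1) = -4 < 0, so the root lies in [0, 1]
f(0.5) = 1.25 > 0, so the root lies in [0.5, 1]
f(0.75) = -1.1875 < 0, so the root lies in [0.5, 0.75]
f(0.625) = 0.0781 > 0, so the root lies in [0.625, 0.75]

--+-+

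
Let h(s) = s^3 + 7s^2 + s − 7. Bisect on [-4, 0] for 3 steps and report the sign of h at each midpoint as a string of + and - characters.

+-+

s = -2 gives h = 11, positive; keep [-2, 0]
s = -1 gives h = -2, negative; keep [-2, -1]
s = -1.5 gives h = 3.875, positive; keep [-1.5, -1]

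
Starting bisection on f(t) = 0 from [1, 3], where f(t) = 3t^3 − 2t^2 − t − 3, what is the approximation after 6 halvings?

1.40625

midpoint 2: f = 11 > 0 → [1, 2]
midpoint 1.5: f = 1.125 > 0 → [1, 1.5]
midpoint 1.25: f = -1.515625 < 0 → [1.25, 1.5]
midpoint 1.375: f = -0.3574 < 0 → [1.375, 1.5]
midpoint 1.4375: f = 0.3411 > 0 → [1.375, 1.4375]
midpoint 1.40625: f = -0.0186 < 0 → [1.40625, 1.4375]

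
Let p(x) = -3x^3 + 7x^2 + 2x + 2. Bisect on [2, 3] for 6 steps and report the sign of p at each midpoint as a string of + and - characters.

midpoint 2.5: p = 3.875 > 0 → [2.5, 3]
midpoint 2.75: p = -1.953125 < 0 → [2.5, 2.75]
midpoint 2.625: p = 1.220703 > 0 → [2.625, 2.75]
midpoint 2.6875: p = -0.2991 < 0 → [2.625, 2.6875]
midpoint 2.65625: p = 0.4773 > 0 → [2.65625, 2.6875]
midpoint 2.671875: p = 0.0933 > 0 → [2.671875, 2.6875]

+-+-++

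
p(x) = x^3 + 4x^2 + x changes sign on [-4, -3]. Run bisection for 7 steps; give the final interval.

midpoint -3.5: p = 2.625 > 0 → [-4, -3.5]
midpoint -3.75: p = -0.234375 < 0 → [-3.75, -3.5]
midpoint -3.625: p = 1.302734 > 0 → [-3.75, -3.625]
midpoint -3.6875: p = 0.5618 > 0 → [-3.75, -3.6875]
midpoint -3.71875: p = 0.1707 > 0 → [-3.75, -3.71875]
midpoint -3.734375: p = -0.0301 < 0 → [-3.734375, -3.71875]
midpoint -3.7265625: p = 0.0707 > 0 → [-3.734375, -3.7265625]

[-3.734375, -3.7265625]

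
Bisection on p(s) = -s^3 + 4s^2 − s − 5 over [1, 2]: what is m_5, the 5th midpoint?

p(1.5) = -0.875 < 0, so the root lies in [1.5, 2]
p(1.75) = 0.140625 > 0, so the root lies in [1.5, 1.75]
p(1.625) = -0.353516 < 0, so the root lies in [1.625, 1.75]
p(1.6875) = -0.1023 < 0, so the root lies in [1.6875, 1.75]
p(1.71875) = 0.0203 > 0, so the root lies in [1.6875, 1.71875]

1.71875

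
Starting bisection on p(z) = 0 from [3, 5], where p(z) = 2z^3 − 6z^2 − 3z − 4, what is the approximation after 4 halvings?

p(4) = 16 > 0, so the root lies in [3, 4]
p(3.5) = -2.25 < 0, so the root lies in [3.5, 4]
p(3.75) = 5.84375 > 0, so the root lies in [3.5, 3.75]
p(3.625) = 1.5508 > 0, so the root lies in [3.5, 3.625]

3.625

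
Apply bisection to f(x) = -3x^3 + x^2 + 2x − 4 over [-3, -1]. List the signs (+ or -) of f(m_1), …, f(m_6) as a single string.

x = -2 gives f = 20, positive; keep [-2, -1]
x = -1.5 gives f = 5.375, positive; keep [-1.5, -1]
x = -1.25 gives f = 0.921875, positive; keep [-1.25, -1]
x = -1.125 gives f = -0.7129, negative; keep [-1.25, -1.125]
x = -1.1875 gives f = 0.0588, positive; keep [-1.1875, -1.125]
x = -1.15625 gives f = -0.3382, negative; keep [-1.1875, -1.15625]

+++-+-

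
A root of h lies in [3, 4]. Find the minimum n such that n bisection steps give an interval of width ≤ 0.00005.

15

Width after n steps is 1/2^n. Need 2^n ≥ 1/0.00005 = 20000.
2^14 = 16384 < 20000 ≤ 2^15 = 32768, so n = 15.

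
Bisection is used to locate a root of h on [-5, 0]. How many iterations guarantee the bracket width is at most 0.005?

10

Width after n steps is 5/2^n. Need 2^n ≥ 5/0.005 = 1000.
2^9 = 512 < 1000 ≤ 2^10 = 1024, so n = 10.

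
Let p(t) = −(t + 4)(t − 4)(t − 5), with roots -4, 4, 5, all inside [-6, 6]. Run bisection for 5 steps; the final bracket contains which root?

p(0) = -80 < 0, so the root lies in [-6, 0]
p(-3) = -56 < 0, so the root lies in [-6, -3]
p(-4.5) = 40.375 > 0, so the root lies in [-4.5, -3]
p(-3.75) = -16.9531 < 0, so the root lies in [-4.5, -3.75]
p(-4.125) = 9.2676 > 0, so the root lies in [-4.125, -3.75]

-4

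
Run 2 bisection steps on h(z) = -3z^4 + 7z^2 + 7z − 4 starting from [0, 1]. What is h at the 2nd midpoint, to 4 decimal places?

-1.8242

z = 0.5 gives h = 1.0625, positive; keep [0, 0.5]
z = 0.25 gives h = -1.824219, negative; keep [0.25, 0.5]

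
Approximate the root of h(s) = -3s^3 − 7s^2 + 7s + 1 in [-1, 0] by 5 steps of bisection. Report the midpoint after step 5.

s = -0.5 gives h = -3.875, negative; keep [-0.5, 0]
s = -0.25 gives h = -1.140625, negative; keep [-0.25, 0]
s = -0.125 gives h = 0.021484, positive; keep [-0.25, -0.125]
s = -0.1875 gives h = -0.5388, negative; keep [-0.1875, -0.125]
s = -0.15625 gives h = -0.2532, negative; keep [-0.15625, -0.125]

-0.15625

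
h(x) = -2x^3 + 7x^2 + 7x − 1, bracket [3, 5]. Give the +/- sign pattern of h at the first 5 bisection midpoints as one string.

+-+--

midpoint 4: h = 11 > 0 → [4, 5]
midpoint 4.5: h = -10 < 0 → [4, 4.5]
midpoint 4.25: h = 1.65625 > 0 → [4.25, 4.5]
midpoint 4.375: h = -3.8711 < 0 → [4.25, 4.375]
midpoint 4.3125: h = -1.0337 < 0 → [4.25, 4.3125]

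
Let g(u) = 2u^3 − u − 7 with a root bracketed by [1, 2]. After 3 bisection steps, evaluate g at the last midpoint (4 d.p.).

u = 1.5 gives g = -1.75, negative; keep [1.5, 2]
u = 1.75 gives g = 1.96875, positive; keep [1.5, 1.75]
u = 1.625 gives g = -0.042969, negative; keep [1.625, 1.75]

-0.0430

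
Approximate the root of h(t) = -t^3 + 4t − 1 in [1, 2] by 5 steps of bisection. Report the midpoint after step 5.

1.84375

t = 1.5 gives h = 1.625, positive; keep [1.5, 2]
t = 1.75 gives h = 0.640625, positive; keep [1.75, 2]
t = 1.875 gives h = -0.091797, negative; keep [1.75, 1.875]
t = 1.8125 gives h = 0.2957, positive; keep [1.8125, 1.875]
t = 1.84375 gives h = 0.1073, positive; keep [1.84375, 1.875]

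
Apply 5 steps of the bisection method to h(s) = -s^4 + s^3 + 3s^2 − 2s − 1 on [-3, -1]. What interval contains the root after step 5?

h(-2) = -9 < 0, so the root lies in [-2, -1]
h(-1.5) = 0.3125 > 0, so the root lies in [-2, -1.5]
h(-1.75) = -3.050781 < 0, so the root lies in [-1.75, -1.5]
h(-1.625) = -1.092 < 0, so the root lies in [-1.625, -1.5]
h(-1.5625) = -0.3259 < 0, so the root lies in [-1.5625, -1.5]

[-1.5625, -1.5]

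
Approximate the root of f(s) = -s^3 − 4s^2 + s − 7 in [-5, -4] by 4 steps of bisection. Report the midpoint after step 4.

s = -4.5 gives f = -1.375, negative; keep [-5, -4.5]
s = -4.75 gives f = 5.171875, positive; keep [-4.75, -4.5]
s = -4.625 gives f = 1.744141, positive; keep [-4.625, -4.5]
s = -4.5625 gives f = 0.1467, positive; keep [-4.5625, -4.5]

-4.5625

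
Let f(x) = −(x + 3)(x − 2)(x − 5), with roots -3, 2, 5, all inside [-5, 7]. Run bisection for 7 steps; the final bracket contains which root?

midpoint 1: f = -16 < 0 → [-5, 1]
midpoint -2: f = -28 < 0 → [-5, -2]
midpoint -3.5: f = 23.375 > 0 → [-3.5, -2]
midpoint -2.75: f = -9.2031 < 0 → [-3.5, -2.75]
midpoint -3.125: f = 5.2051 > 0 → [-3.125, -2.75]
midpoint -2.9375: f = -2.4495 < 0 → [-3.125, -2.9375]
midpoint -3.03125: f = 1.2627 > 0 → [-3.03125, -2.9375]

-3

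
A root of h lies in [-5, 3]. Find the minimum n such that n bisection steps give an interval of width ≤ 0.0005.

Width after n steps is 8/2^n. Need 2^n ≥ 8/0.0005 = 16000.
2^13 = 8192 < 16000 ≤ 2^14 = 16384, so n = 14.

14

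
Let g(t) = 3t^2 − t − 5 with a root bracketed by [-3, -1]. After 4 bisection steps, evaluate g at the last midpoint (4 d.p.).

-0.0781

m = -2, g(m) = 9 (+); new bracket [-2, -1]
m = -1.5, g(m) = 3.25 (+); new bracket [-1.5, -1]
m = -1.25, g(m) = 0.9375 (+); new bracket [-1.25, -1]
m = -1.125, g(m) = -0.0781 (−); new bracket [-1.25, -1.125]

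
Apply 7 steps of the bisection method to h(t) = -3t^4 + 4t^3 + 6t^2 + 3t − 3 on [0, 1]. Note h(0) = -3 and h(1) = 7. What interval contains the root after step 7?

[0.46875, 0.4765625]

midpoint 0.5: h = 0.3125 > 0 → [0, 0.5]
midpoint 0.25: h = -1.824219 < 0 → [0.25, 0.5]
midpoint 0.375: h = -0.879639 < 0 → [0.375, 0.5]
midpoint 0.4375: h = -0.314 < 0 → [0.4375, 0.5]
midpoint 0.46875: h = -0.0082 < 0 → [0.46875, 0.5]
midpoint 0.484375: h = 0.1503 > 0 → [0.46875, 0.484375]
midpoint 0.4765625: h = 0.0706 > 0 → [0.46875, 0.4765625]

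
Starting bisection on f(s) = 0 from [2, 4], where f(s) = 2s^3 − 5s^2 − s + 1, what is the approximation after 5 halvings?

f(3) = 7 > 0, so the root lies in [2, 3]
f(2.5) = -1.5 < 0, so the root lies in [2.5, 3]
f(2.75) = 2.03125 > 0, so the root lies in [2.5, 2.75]
f(2.625) = 0.0977 > 0, so the root lies in [2.5, 2.625]
f(2.5625) = -0.7417 < 0, so the root lies in [2.5625, 2.625]

2.5625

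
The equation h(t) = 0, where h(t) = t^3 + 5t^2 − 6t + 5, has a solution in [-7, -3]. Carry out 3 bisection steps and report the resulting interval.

[-6.5, -6]

t = -5 gives h = 35, positive; keep [-7, -5]
t = -6 gives h = 5, positive; keep [-7, -6]
t = -6.5 gives h = -19.375, negative; keep [-6.5, -6]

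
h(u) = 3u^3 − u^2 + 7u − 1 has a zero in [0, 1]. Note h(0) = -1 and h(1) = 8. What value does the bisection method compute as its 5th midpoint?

0.15625

u = 0.5 gives h = 2.625, positive; keep [0, 0.5]
u = 0.25 gives h = 0.734375, positive; keep [0, 0.25]
u = 0.125 gives h = -0.134766, negative; keep [0.125, 0.25]
u = 0.1875 gives h = 0.2971, positive; keep [0.125, 0.1875]
u = 0.15625 gives h = 0.0808, positive; keep [0.125, 0.15625]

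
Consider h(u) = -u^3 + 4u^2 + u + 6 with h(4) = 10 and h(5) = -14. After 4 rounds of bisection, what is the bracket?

u = 4.5 gives h = 0.375, positive; keep [4.5, 5]
u = 4.75 gives h = -6.171875, negative; keep [4.5, 4.75]
u = 4.625 gives h = -2.744141, negative; keep [4.5, 4.625]
u = 4.5625 gives h = -1.1467, negative; keep [4.5, 4.5625]

[4.5, 4.5625]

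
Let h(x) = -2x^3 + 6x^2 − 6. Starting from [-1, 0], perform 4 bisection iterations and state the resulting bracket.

m = -0.5, h(m) = -4.25 (−); new bracket [-1, -0.5]
m = -0.75, h(m) = -1.78125 (−); new bracket [-1, -0.75]
m = -0.875, h(m) = -0.066406 (−); new bracket [-1, -0.875]
m = -0.9375, h(m) = 0.9214 (+); new bracket [-0.9375, -0.875]

[-0.9375, -0.875]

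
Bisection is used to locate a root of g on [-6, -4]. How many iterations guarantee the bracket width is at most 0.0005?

12

Width after n steps is 2/2^n. Need 2^n ≥ 2/0.0005 = 4000.
2^11 = 2048 < 4000 ≤ 2^12 = 4096, so n = 12.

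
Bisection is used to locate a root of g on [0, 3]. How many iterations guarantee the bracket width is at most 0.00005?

Width after n steps is 3/2^n. Need 2^n ≥ 3/0.00005 = 60000.
2^15 = 32768 < 60000 ≤ 2^16 = 65536, so n = 16.

16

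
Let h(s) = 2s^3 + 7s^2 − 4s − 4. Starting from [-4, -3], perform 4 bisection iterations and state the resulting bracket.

[-3.9375, -3.875]

s = -3.5 gives h = 10, positive; keep [-4, -3.5]
s = -3.75 gives h = 3.96875, positive; keep [-4, -3.75]
s = -3.875 gives h = 0.238281, positive; keep [-4, -3.875]
s = -3.9375 gives h = -1.8159, negative; keep [-3.9375, -3.875]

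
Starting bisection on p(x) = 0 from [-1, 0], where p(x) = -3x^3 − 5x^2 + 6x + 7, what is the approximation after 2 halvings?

m = -0.5, p(m) = 3.125 (+); new bracket [-1, -0.5]
m = -0.75, p(m) = 0.953125 (+); new bracket [-1, -0.75]

-0.75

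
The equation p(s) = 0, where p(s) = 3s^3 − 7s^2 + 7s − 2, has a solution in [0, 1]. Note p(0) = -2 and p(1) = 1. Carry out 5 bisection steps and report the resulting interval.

p(0.5) = 0.125 > 0, so the root lies in [0, 0.5]
p(0.25) = -0.640625 < 0, so the root lies in [0.25, 0.5]
p(0.375) = -0.201172 < 0, so the root lies in [0.375, 0.5]
p(0.4375) = -0.0261 < 0, so the root lies in [0.4375, 0.5]
p(0.46875) = 0.0522 > 0, so the root lies in [0.4375, 0.46875]

[0.4375, 0.46875]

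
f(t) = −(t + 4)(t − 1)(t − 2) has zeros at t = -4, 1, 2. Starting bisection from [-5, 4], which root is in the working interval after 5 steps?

-4

f(-0.5) = -13.125 < 0, so the root lies in [-5, -0.5]
f(-2.75) = -22.265625 < 0, so the root lies in [-5, -2.75]
f(-3.875) = -3.580078 < 0, so the root lies in [-5, -3.875]
f(-4.4375) = 15.3142 > 0, so the root lies in [-4.4375, -3.875]
f(-4.15625) = 4.9599 > 0, so the root lies in [-4.15625, -3.875]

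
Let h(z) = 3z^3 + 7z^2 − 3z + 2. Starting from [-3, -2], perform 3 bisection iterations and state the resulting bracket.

[-2.875, -2.75]

z = -2.5 gives h = 6.375, positive; keep [-3, -2.5]
z = -2.75 gives h = 0.796875, positive; keep [-3, -2.75]
z = -2.875 gives h = -2.806641, negative; keep [-2.875, -2.75]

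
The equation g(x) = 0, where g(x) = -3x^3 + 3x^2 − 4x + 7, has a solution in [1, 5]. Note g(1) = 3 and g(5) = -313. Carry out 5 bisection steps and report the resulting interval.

g(3) = -59 < 0, so the root lies in [1, 3]
g(2) = -13 < 0, so the root lies in [1, 2]
g(1.5) = -2.375 < 0, so the root lies in [1, 1.5]
g(1.25) = 0.8281 > 0, so the root lies in [1.25, 1.5]
g(1.375) = -0.627 < 0, so the root lies in [1.25, 1.375]

[1.25, 1.375]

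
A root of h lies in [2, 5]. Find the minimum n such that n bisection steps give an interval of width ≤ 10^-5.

Width after n steps is 3/2^n. Need 2^n ≥ 3/10^-5 = 300000.
2^18 = 262144 < 300000 ≤ 2^19 = 524288, so n = 19.

19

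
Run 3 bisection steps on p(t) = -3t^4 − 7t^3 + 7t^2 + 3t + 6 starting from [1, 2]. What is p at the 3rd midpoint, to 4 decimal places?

t = 1.5 gives p = -12.5625, negative; keep [1, 1.5]
t = 1.25 gives p = -0.308594, negative; keep [1, 1.25]
t = 1.125 gives p = 3.462158, positive; keep [1.125, 1.25]

3.4622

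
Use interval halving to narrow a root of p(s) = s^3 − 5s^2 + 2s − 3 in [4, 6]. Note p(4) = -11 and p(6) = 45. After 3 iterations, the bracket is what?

[4.5, 4.75]

midpoint 5: p = 7 > 0 → [4, 5]
midpoint 4.5: p = -4.125 < 0 → [4.5, 5]
midpoint 4.75: p = 0.859375 > 0 → [4.5, 4.75]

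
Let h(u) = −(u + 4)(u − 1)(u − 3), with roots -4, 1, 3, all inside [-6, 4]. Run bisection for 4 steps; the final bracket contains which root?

-4

midpoint -1: h = -24 < 0 → [-6, -1]
midpoint -3.5: h = -14.625 < 0 → [-6, -3.5]
midpoint -4.75: h = 33.421875 > 0 → [-4.75, -3.5]
midpoint -4.125: h = 4.5645 > 0 → [-4.125, -3.5]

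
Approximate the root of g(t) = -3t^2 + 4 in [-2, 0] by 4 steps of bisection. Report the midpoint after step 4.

-1.125

m = -1, g(m) = 1 (+); new bracket [-2, -1]
m = -1.5, g(m) = -2.75 (−); new bracket [-1.5, -1]
m = -1.25, g(m) = -0.6875 (−); new bracket [-1.25, -1]
m = -1.125, g(m) = 0.2031 (+); new bracket [-1.25, -1.125]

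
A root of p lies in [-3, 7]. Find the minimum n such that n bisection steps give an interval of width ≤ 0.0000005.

Width after n steps is 10/2^n. Need 2^n ≥ 10/0.0000005 = 20000000.
2^24 = 16777216 < 20000000 ≤ 2^25 = 33554432, so n = 25.

25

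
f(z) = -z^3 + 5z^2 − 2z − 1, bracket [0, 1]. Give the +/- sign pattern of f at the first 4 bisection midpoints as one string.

midpoint 0.5: f = -0.875 < 0 → [0.5, 1]
midpoint 0.75: f = -0.109375 < 0 → [0.75, 1]
midpoint 0.875: f = 0.408203 > 0 → [0.75, 0.875]
midpoint 0.8125: f = 0.1394 > 0 → [0.75, 0.8125]

--++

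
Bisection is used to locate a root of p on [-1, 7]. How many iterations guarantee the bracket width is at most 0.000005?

Width after n steps is 8/2^n. Need 2^n ≥ 8/0.000005 = 1600000.
2^20 = 1048576 < 1600000 ≤ 2^21 = 2097152, so n = 21.

21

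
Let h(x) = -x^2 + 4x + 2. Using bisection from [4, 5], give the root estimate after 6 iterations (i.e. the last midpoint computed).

4.453125

midpoint 4.5: h = -0.25 < 0 → [4, 4.5]
midpoint 4.25: h = 0.9375 > 0 → [4.25, 4.5]
midpoint 4.375: h = 0.359375 > 0 → [4.375, 4.5]
midpoint 4.4375: h = 0.0586 > 0 → [4.4375, 4.5]
midpoint 4.46875: h = -0.0947 < 0 → [4.4375, 4.46875]
midpoint 4.453125: h = -0.0178 < 0 → [4.4375, 4.453125]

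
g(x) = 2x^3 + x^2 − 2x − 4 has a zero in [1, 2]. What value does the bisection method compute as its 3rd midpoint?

x = 1.5 gives g = 2, positive; keep [1, 1.5]
x = 1.25 gives g = -1.03125, negative; keep [1.25, 1.5]
x = 1.375 gives g = 0.339844, positive; keep [1.25, 1.375]

1.375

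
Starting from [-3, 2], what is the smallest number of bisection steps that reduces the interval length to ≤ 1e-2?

9

Width after n steps is 5/2^n. Need 2^n ≥ 5/1e-2 = 500.
2^8 = 256 < 500 ≤ 2^9 = 512, so n = 9.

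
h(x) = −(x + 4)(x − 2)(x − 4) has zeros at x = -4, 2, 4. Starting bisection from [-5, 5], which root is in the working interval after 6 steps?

-4

m = 0, h(m) = -32 (−); new bracket [-5, 0]
m = -2.5, h(m) = -43.875 (−); new bracket [-5, -2.5]
m = -3.75, h(m) = -11.140625 (−); new bracket [-5, -3.75]
m = -4.375, h(m) = 20.0215 (+); new bracket [-4.375, -3.75]
m = -4.0625, h(m) = 3.0549 (+); new bracket [-4.0625, -3.75]
m = -3.90625, h(m) = -4.3778 (−); new bracket [-4.0625, -3.90625]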